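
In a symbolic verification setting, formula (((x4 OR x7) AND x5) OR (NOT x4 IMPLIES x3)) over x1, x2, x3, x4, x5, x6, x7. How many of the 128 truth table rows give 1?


Formula: (((x4 OR x7) AND x5) OR (NOT x4 IMPLIES x3)) over 7 vars (128 rows)
Evaluate each row (x1, x2, x3, x4, x5, x6, x7 as bits, MSB first):
  row 0 [0000000]: (((0 OR 0) AND 0) OR (NOT 0 IMPLIES 0)) -> 0
  row 1 [0000001]: (((0 OR 1) AND 0) OR (NOT 0 IMPLIES 0)) -> 0
  row 2 [0000010]: (((0 OR 0) AND 0) OR (NOT 0 IMPLIES 0)) -> 0
  row 3 [0000011]: (((0 OR 1) AND 0) OR (NOT 0 IMPLIES 0)) -> 0
  row 4 [0000100]: (((0 OR 0) AND 1) OR (NOT 0 IMPLIES 0)) -> 0
  (every remaining row is evaluated the same way; all 128 results are listed next)
Full result column, 8 rows per line (x1,x2,x3,x4 fixed per line; x5,x6,x7 runs 000..111 left to right):
  rows 0-7 [x1,x2,x3,x4=0000]: 00000101  (ones: 2)
  rows 8-15 [x1,x2,x3,x4=0001]: 11111111  (ones: 8)
  rows 16-23 [x1,x2,x3,x4=0010]: 11111111  (ones: 8)
  rows 24-31 [x1,x2,x3,x4=0011]: 11111111  (ones: 8)
  rows 32-39 [x1,x2,x3,x4=0100]: 00000101  (ones: 2)
  rows 40-47 [x1,x2,x3,x4=0101]: 11111111  (ones: 8)
  rows 48-55 [x1,x2,x3,x4=0110]: 11111111  (ones: 8)
  rows 56-63 [x1,x2,x3,x4=0111]: 11111111  (ones: 8)
  rows 64-71 [x1,x2,x3,x4=1000]: 00000101  (ones: 2)
  rows 72-79 [x1,x2,x3,x4=1001]: 11111111  (ones: 8)
  rows 80-87 [x1,x2,x3,x4=1010]: 11111111  (ones: 8)
  rows 88-95 [x1,x2,x3,x4=1011]: 11111111  (ones: 8)
  rows 96-103 [x1,x2,x3,x4=1100]: 00000101  (ones: 2)
  rows 104-111 [x1,x2,x3,x4=1101]: 11111111  (ones: 8)
  rows 112-119 [x1,x2,x3,x4=1110]: 11111111  (ones: 8)
  rows 120-127 [x1,x2,x3,x4=1111]: 11111111  (ones: 8)
Count of 1-rows = 2+8+8+8+2+8+8+8+2+8+8+8+2+8+8+8 = 104

104


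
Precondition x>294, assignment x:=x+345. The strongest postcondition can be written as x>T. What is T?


Formula: sp(P, x:=E) = exists old_x. (x = E[old_x/x]) AND P[old_x/x] (old_x is the value of x before the assignment; eliminate old_x by solving x = E[old_x/x] for old_x)
Step 1: Precondition P: x>294, i.e. old_x > 294
Step 2: Assignment gives x = old_x + 345, so old_x = x - 345
Step 3: Substitute into P: x - 345 > 294
Step 4: Simplify: x > 294+345 = 639

639


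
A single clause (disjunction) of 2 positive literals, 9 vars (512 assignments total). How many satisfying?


Step 1: Total=2^9=512
Step 2: Unsat when all 2 false: 2^7=128
Step 3: Sat=512-128=384

384


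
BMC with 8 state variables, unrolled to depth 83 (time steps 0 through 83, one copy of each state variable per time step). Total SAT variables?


BMC unrolls to depth k, creating one copy of each state var for steps 0..k.
Step count = 83 + 1 = 84 (steps 0 through 83)
Vars per step = 8
Total = 8 * 84 = 672

672


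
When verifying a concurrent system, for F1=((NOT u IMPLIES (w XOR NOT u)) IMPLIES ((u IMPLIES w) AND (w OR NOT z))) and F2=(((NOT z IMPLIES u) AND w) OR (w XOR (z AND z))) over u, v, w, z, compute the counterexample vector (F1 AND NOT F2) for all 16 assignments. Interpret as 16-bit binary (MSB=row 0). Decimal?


F1 = ((NOT u IMPLIES (w XOR NOT u)) IMPLIES ((u IMPLIES w) AND (w OR NOT z)))
F2 = (((NOT z IMPLIES u) AND w) OR (w XOR (z AND z)))
Counterexample to F1=>F2 is where F1=1 and F2=0.
Evaluate each row (bits = u,v,w,z, MSB first):
  row 0 [0000]: F1=1 F2=0 -> F1&~F2 -> 1
  row 1 [0001]: F1=0 F2=1 -> F1&~F2 -> 0
  row 2 [0010]: F1=1 F2=1 -> F1&~F2 -> 0
  row 3 [0011]: F1=1 F2=1 -> F1&~F2 -> 0
  row 4 [0100]: F1=1 F2=0 -> F1&~F2 -> 1
  row 5 [0101]: F1=0 F2=1 -> F1&~F2 -> 0
  row 6 [0110]: F1=1 F2=1 -> F1&~F2 -> 0
  row 7 [0111]: F1=1 F2=1 -> F1&~F2 -> 0
  row 8 [1000]: F1=0 F2=0 -> F1&~F2 -> 0
  row 9 [1001]: F1=0 F2=1 -> F1&~F2 -> 0
  row 10 [1010]: F1=1 F2=1 -> F1&~F2 -> 0
  row 11 [1011]: F1=1 F2=1 -> F1&~F2 -> 0
  row 12 [1100]: F1=0 F2=0 -> F1&~F2 -> 0
  row 13 [1101]: F1=0 F2=1 -> F1&~F2 -> 0
  row 14 [1110]: F1=1 F2=1 -> F1&~F2 -> 0
  row 15 [1111]: F1=1 F2=1 -> F1&~F2 -> 0
Full result column, 4 rows per line (u,v fixed per line; w,z runs 00..11 left to right):
  rows 0-3 [u,v=00]: 1000  = hex 8
  rows 4-7 [u,v=01]: 1000  = hex 8
  rows 8-11 [u,v=10]: 0000  = hex 0
  rows 12-15 [u,v=11]: 0000  = hex 0
Counterexample vector (row 0 .. row 15) = 1000100000000000
Output column grouped in 4s = 1000 1000 0000 0000 = 0x8800
Convert to decimal digit by digit (value = value*16 + digit):
  8 -> 8
  8*16 + 8 = 136
  136*16 + 0 = 2176
  2176*16 + 0 = 34816
Decimal = 34816

34816


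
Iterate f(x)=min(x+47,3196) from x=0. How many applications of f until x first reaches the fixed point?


Step 1: x=0, cap=3196, increment=47
Step 2: x grows by 47 each step until capped at 3196; fixed point is x=3196
Step 3: iterations = ceil(3196/47) = 68

68


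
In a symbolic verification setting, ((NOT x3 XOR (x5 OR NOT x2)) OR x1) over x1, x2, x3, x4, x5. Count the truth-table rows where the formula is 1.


Formula: ((NOT x3 XOR (x5 OR NOT x2)) OR x1) over 5 vars (32 rows)
Evaluate each row (x1, x2, x3, x4, x5 as bits, MSB first):
  row 0 [00000]: ((NOT 0 XOR (0 OR NOT 0)) OR 0) -> 0
  row 1 [00001]: ((NOT 0 XOR (1 OR NOT 0)) OR 0) -> 0
  row 2 [00010]: ((NOT 0 XOR (0 OR NOT 0)) OR 0) -> 0
  row 3 [00011]: ((NOT 0 XOR (1 OR NOT 0)) OR 0) -> 0
  row 4 [00100]: ((NOT 1 XOR (0 OR NOT 0)) OR 0) -> 1
  row 5 [00101]: ((NOT 1 XOR (1 OR NOT 0)) OR 0) -> 1
  row 6 [00110]: ((NOT 1 XOR (0 OR NOT 0)) OR 0) -> 1
  row 7 [00111]: ((NOT 1 XOR (1 OR NOT 0)) OR 0) -> 1
  row 8 [01000]: ((NOT 0 XOR (0 OR NOT 1)) OR 0) -> 1
  row 9 [01001]: ((NOT 0 XOR (1 OR NOT 1)) OR 0) -> 0
  row 10 [01010]: ((NOT 0 XOR (0 OR NOT 1)) OR 0) -> 1
  row 11 [01011]: ((NOT 0 XOR (1 OR NOT 1)) OR 0) -> 0
  row 12 [01100]: ((NOT 1 XOR (0 OR NOT 1)) OR 0) -> 0
  row 13 [01101]: ((NOT 1 XOR (1 OR NOT 1)) OR 0) -> 1
  row 14 [01110]: ((NOT 1 XOR (0 OR NOT 1)) OR 0) -> 0
  row 15 [01111]: ((NOT 1 XOR (1 OR NOT 1)) OR 0) -> 1
  row 16 [10000]: ((NOT 0 XOR (0 OR NOT 0)) OR 1) -> 1
  row 17 [10001]: ((NOT 0 XOR (1 OR NOT 0)) OR 1) -> 1
  row 18 [10010]: ((NOT 0 XOR (0 OR NOT 0)) OR 1) -> 1
  row 19 [10011]: ((NOT 0 XOR (1 OR NOT 0)) OR 1) -> 1
  row 20 [10100]: ((NOT 1 XOR (0 OR NOT 0)) OR 1) -> 1
  row 21 [10101]: ((NOT 1 XOR (1 OR NOT 0)) OR 1) -> 1
  row 22 [10110]: ((NOT 1 XOR (0 OR NOT 0)) OR 1) -> 1
  row 23 [10111]: ((NOT 1 XOR (1 OR NOT 0)) OR 1) -> 1
  row 24 [11000]: ((NOT 0 XOR (0 OR NOT 1)) OR 1) -> 1
  row 25 [11001]: ((NOT 0 XOR (1 OR NOT 1)) OR 1) -> 1
  row 26 [11010]: ((NOT 0 XOR (0 OR NOT 1)) OR 1) -> 1
  row 27 [11011]: ((NOT 0 XOR (1 OR NOT 1)) OR 1) -> 1
  row 28 [11100]: ((NOT 1 XOR (0 OR NOT 1)) OR 1) -> 1
  row 29 [11101]: ((NOT 1 XOR (1 OR NOT 1)) OR 1) -> 1
  row 30 [11110]: ((NOT 1 XOR (0 OR NOT 1)) OR 1) -> 1
  row 31 [11111]: ((NOT 1 XOR (1 OR NOT 1)) OR 1) -> 1
Full result column, 8 rows per line (x1,x2 fixed per line; x3,x4,x5 runs 000..111 left to right):
  rows 0-7 [x1,x2=00]: 00001111  (ones: 4)
  rows 8-15 [x1,x2=01]: 10100101  (ones: 4)
  rows 16-23 [x1,x2=10]: 11111111  (ones: 8)
  rows 24-31 [x1,x2=11]: 11111111  (ones: 8)
Count of 1-rows = 4+4+8+8 = 24

24


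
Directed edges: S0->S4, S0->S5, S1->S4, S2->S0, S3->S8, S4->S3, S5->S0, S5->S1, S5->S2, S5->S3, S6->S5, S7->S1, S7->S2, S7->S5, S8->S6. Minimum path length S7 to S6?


BFS layer-by-layer from S7:
  dist 0: {S7}
  dist 1: {S1, S2, S5}
  dist 2: {S0, S3, S4}
  dist 3: {S8}
  dist 4: {S6}
  -> S6 reached at distance 4
Shortest path length = 4

4


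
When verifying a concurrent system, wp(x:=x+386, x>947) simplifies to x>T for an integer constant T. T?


Formula: wp(x:=E, P) = P[E/x] (substitute E for x in postcondition)
Step 1: Postcondition: x>947
Step 2: Substitute x+386 for x: x+386>947
Step 3: Solve for x: x > 947-386 = 561

561


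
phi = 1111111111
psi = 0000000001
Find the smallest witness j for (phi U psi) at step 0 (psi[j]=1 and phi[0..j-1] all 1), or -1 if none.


(phi U psi) at 0: need smallest j with psi[j]=1 and phi[i]=1 for all i in [0,j).
Scan from step 0:
  step 0: phi=1, psi=0 -> continue
  step 1: phi=1, psi=0 -> continue
  step 2: phi=1, psi=0 -> continue
  step 3: phi=1, psi=0 -> continue
  step 9: psi=1 and phi held for [0,9) -> witness found
Witness step = 9

9


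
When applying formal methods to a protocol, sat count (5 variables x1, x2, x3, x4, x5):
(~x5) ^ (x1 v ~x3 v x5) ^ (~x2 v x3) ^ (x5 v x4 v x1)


CNF with 4 clauses over 5 vars (32 assignments).
An assignment satisfies CNF iff every clause has >=1 true literal.
Check each row (bits = x1,x2,x3,x4,x5; clause T/F shown):
  row 0 [00000]: clauses=TTTF -> 0
  row 1 [00001]: clauses=FTTT -> 0
  row 2 [00010]: clauses=TTTT -> 1
  row 3 [00011]: clauses=FTTT -> 0
  row 4 [00100]: clauses=TFTF -> 0
  row 5 [00101]: clauses=FTTT -> 0
  row 6 [00110]: clauses=TFTT -> 0
  row 7 [00111]: clauses=FTTT -> 0
  row 8 [01000]: clauses=TTFF -> 0
  row 9 [01001]: clauses=FTFT -> 0
  row 10 [01010]: clauses=TTFT -> 0
  row 11 [01011]: clauses=FTFT -> 0
  row 12 [01100]: clauses=TFTF -> 0
  row 13 [01101]: clauses=FTTT -> 0
  row 14 [01110]: clauses=TFTT -> 0
  row 15 [01111]: clauses=FTTT -> 0
  row 16 [10000]: clauses=TTTT -> 1
  row 17 [10001]: clauses=FTTT -> 0
  row 18 [10010]: clauses=TTTT -> 1
  row 19 [10011]: clauses=FTTT -> 0
  row 20 [10100]: clauses=TTTT -> 1
  row 21 [10101]: clauses=FTTT -> 0
  row 22 [10110]: clauses=TTTT -> 1
  row 23 [10111]: clauses=FTTT -> 0
  row 24 [11000]: clauses=TTFT -> 0
  row 25 [11001]: clauses=FTFT -> 0
  row 26 [11010]: clauses=TTFT -> 0
  row 27 [11011]: clauses=FTFT -> 0
  row 28 [11100]: clauses=TTTT -> 1
  row 29 [11101]: clauses=FTTT -> 0
  row 30 [11110]: clauses=TTTT -> 1
  row 31 [11111]: clauses=FTTT -> 0
Full result column, 8 rows per line (x1,x2 fixed per line; x3,x4,x5 runs 000..111 left to right):
  rows 0-7 [x1,x2=00]: 00100000  (ones: 1)
  rows 8-15 [x1,x2=01]: 00000000  (ones: 0)
  rows 16-23 [x1,x2=10]: 10101010  (ones: 4)
  rows 24-31 [x1,x2=11]: 00001010  (ones: 2)
Satisfying assignments = 1+0+4+2 = 7

7


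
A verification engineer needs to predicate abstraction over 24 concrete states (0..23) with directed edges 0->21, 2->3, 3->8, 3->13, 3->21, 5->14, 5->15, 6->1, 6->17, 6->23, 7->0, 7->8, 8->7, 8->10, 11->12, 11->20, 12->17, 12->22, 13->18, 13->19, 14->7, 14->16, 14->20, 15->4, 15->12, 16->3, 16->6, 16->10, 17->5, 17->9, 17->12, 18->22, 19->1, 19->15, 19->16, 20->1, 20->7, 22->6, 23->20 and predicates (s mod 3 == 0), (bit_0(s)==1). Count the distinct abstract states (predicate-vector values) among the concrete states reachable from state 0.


BFS from 0:
Concrete reachable: {0, 21}
Abstract via predicates (s mod 3 == 0), (bit_0(s)==1):
  (1,0) <- {0}
  (1,1) <- {21}
Distinct abstract states = 2

2


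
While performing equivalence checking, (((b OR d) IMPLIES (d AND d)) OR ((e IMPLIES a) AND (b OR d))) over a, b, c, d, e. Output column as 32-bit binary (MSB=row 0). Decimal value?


Formula: (((b OR d) IMPLIES (d AND d)) OR ((e IMPLIES a) AND (b OR d))) over a, b, c, d, e (32 rows)
Evaluate each row (bits = a,b,c,d,e, MSB first):
  row 0 [00000]: (((0 OR 0) IMPLIES (0 AND 0)) OR ((0 IMPLIES 0) AND (0 OR 0))) -> 1
  row 1 [00001]: (((0 OR 0) IMPLIES (0 AND 0)) OR ((1 IMPLIES 0) AND (0 OR 0))) -> 1
  row 2 [00010]: (((0 OR 1) IMPLIES (1 AND 1)) OR ((0 IMPLIES 0) AND (0 OR 1))) -> 1
  row 3 [00011]: (((0 OR 1) IMPLIES (1 AND 1)) OR ((1 IMPLIES 0) AND (0 OR 1))) -> 1
  row 4 [00100]: (((0 OR 0) IMPLIES (0 AND 0)) OR ((0 IMPLIES 0) AND (0 OR 0))) -> 1
  row 5 [00101]: (((0 OR 0) IMPLIES (0 AND 0)) OR ((1 IMPLIES 0) AND (0 OR 0))) -> 1
  row 6 [00110]: (((0 OR 1) IMPLIES (1 AND 1)) OR ((0 IMPLIES 0) AND (0 OR 1))) -> 1
  row 7 [00111]: (((0 OR 1) IMPLIES (1 AND 1)) OR ((1 IMPLIES 0) AND (0 OR 1))) -> 1
  row 8 [01000]: (((1 OR 0) IMPLIES (0 AND 0)) OR ((0 IMPLIES 0) AND (1 OR 0))) -> 1
  row 9 [01001]: (((1 OR 0) IMPLIES (0 AND 0)) OR ((1 IMPLIES 0) AND (1 OR 0))) -> 0
  row 10 [01010]: (((1 OR 1) IMPLIES (1 AND 1)) OR ((0 IMPLIES 0) AND (1 OR 1))) -> 1
  row 11 [01011]: (((1 OR 1) IMPLIES (1 AND 1)) OR ((1 IMPLIES 0) AND (1 OR 1))) -> 1
  row 12 [01100]: (((1 OR 0) IMPLIES (0 AND 0)) OR ((0 IMPLIES 0) AND (1 OR 0))) -> 1
  row 13 [01101]: (((1 OR 0) IMPLIES (0 AND 0)) OR ((1 IMPLIES 0) AND (1 OR 0))) -> 0
  row 14 [01110]: (((1 OR 1) IMPLIES (1 AND 1)) OR ((0 IMPLIES 0) AND (1 OR 1))) -> 1
  row 15 [01111]: (((1 OR 1) IMPLIES (1 AND 1)) OR ((1 IMPLIES 0) AND (1 OR 1))) -> 1
  row 16 [10000]: (((0 OR 0) IMPLIES (0 AND 0)) OR ((0 IMPLIES 1) AND (0 OR 0))) -> 1
  row 17 [10001]: (((0 OR 0) IMPLIES (0 AND 0)) OR ((1 IMPLIES 1) AND (0 OR 0))) -> 1
  row 18 [10010]: (((0 OR 1) IMPLIES (1 AND 1)) OR ((0 IMPLIES 1) AND (0 OR 1))) -> 1
  row 19 [10011]: (((0 OR 1) IMPLIES (1 AND 1)) OR ((1 IMPLIES 1) AND (0 OR 1))) -> 1
  row 20 [10100]: (((0 OR 0) IMPLIES (0 AND 0)) OR ((0 IMPLIES 1) AND (0 OR 0))) -> 1
  row 21 [10101]: (((0 OR 0) IMPLIES (0 AND 0)) OR ((1 IMPLIES 1) AND (0 OR 0))) -> 1
  row 22 [10110]: (((0 OR 1) IMPLIES (1 AND 1)) OR ((0 IMPLIES 1) AND (0 OR 1))) -> 1
  row 23 [10111]: (((0 OR 1) IMPLIES (1 AND 1)) OR ((1 IMPLIES 1) AND (0 OR 1))) -> 1
  row 24 [11000]: (((1 OR 0) IMPLIES (0 AND 0)) OR ((0 IMPLIES 1) AND (1 OR 0))) -> 1
  row 25 [11001]: (((1 OR 0) IMPLIES (0 AND 0)) OR ((1 IMPLIES 1) AND (1 OR 0))) -> 1
  row 26 [11010]: (((1 OR 1) IMPLIES (1 AND 1)) OR ((0 IMPLIES 1) AND (1 OR 1))) -> 1
  row 27 [11011]: (((1 OR 1) IMPLIES (1 AND 1)) OR ((1 IMPLIES 1) AND (1 OR 1))) -> 1
  row 28 [11100]: (((1 OR 0) IMPLIES (0 AND 0)) OR ((0 IMPLIES 1) AND (1 OR 0))) -> 1
  row 29 [11101]: (((1 OR 0) IMPLIES (0 AND 0)) OR ((1 IMPLIES 1) AND (1 OR 0))) -> 1
  row 30 [11110]: (((1 OR 1) IMPLIES (1 AND 1)) OR ((0 IMPLIES 1) AND (1 OR 1))) -> 1
  row 31 [11111]: (((1 OR 1) IMPLIES (1 AND 1)) OR ((1 IMPLIES 1) AND (1 OR 1))) -> 1
Full result column, 4 rows per line (a,b,c fixed per line; d,e runs 00..11 left to right):
  rows 0-3 [a,b,c=000]: 1111  = hex F
  rows 4-7 [a,b,c=001]: 1111  = hex F
  rows 8-11 [a,b,c=010]: 1011  = hex B
  rows 12-15 [a,b,c=011]: 1011  = hex B
  rows 16-19 [a,b,c=100]: 1111  = hex F
  rows 20-23 [a,b,c=101]: 1111  = hex F
  rows 24-27 [a,b,c=110]: 1111  = hex F
  rows 28-31 [a,b,c=111]: 1111  = hex F
Output column (row 0 .. row 31) = 11111111101110111111111111111111
Output column grouped in 4s = 1111 1111 1011 1011 1111 1111 1111 1111 = 0xFFBBFFFF
Convert to decimal digit by digit (value = value*16 + digit):
  F -> 15
  15*16 + 15 (F) = 255
  255*16 + 11 (B) = 4091
  4091*16 + 11 (B) = 65467
  65467*16 + 15 (F) = 1047487
  1047487*16 + 15 (F) = 16759807
  16759807*16 + 15 (F) = 268156927
  268156927*16 + 15 (F) = 4290510847
Decimal = 4290510847

4290510847


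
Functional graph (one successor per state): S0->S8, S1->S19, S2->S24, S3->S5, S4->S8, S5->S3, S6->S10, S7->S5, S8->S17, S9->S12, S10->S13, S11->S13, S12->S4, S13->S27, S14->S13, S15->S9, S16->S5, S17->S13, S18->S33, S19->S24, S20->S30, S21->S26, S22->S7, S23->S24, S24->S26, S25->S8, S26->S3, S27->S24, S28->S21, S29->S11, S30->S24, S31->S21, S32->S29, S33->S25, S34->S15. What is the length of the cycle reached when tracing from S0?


Trace from S0 until a state repeats:
  S0 -> S8 -> S17 -> S13 -> S27 -> S24 -> S26 -> S3 -> S5 -> S3
S3 first seen at step 7, revisited at step 9.
Cycle length = 9 - 7 = 2

2


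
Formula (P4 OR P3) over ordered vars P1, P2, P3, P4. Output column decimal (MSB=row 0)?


Formula: (P4 OR P3) over P1, P2, P3, P4 (16 rows)
Evaluate each row (bits = P1,P2,P3,P4, MSB first):
  row 0 [0000]: (0 OR 0) -> 0
  row 1 [0001]: (1 OR 0) -> 1
  row 2 [0010]: (0 OR 1) -> 1
  row 3 [0011]: (1 OR 1) -> 1
  row 4 [0100]: (0 OR 0) -> 0
  row 5 [0101]: (1 OR 0) -> 1
  row 6 [0110]: (0 OR 1) -> 1
  row 7 [0111]: (1 OR 1) -> 1
  row 8 [1000]: (0 OR 0) -> 0
  row 9 [1001]: (1 OR 0) -> 1
  row 10 [1010]: (0 OR 1) -> 1
  row 11 [1011]: (1 OR 1) -> 1
  row 12 [1100]: (0 OR 0) -> 0
  row 13 [1101]: (1 OR 0) -> 1
  row 14 [1110]: (0 OR 1) -> 1
  row 15 [1111]: (1 OR 1) -> 1
Full result column, 4 rows per line (P1,P2 fixed per line; P3,P4 runs 00..11 left to right):
  rows 0-3 [P1,P2=00]: 0111  = hex 7
  rows 4-7 [P1,P2=01]: 0111  = hex 7
  rows 8-11 [P1,P2=10]: 0111  = hex 7
  rows 12-15 [P1,P2=11]: 0111  = hex 7
Output column (row 0 .. row 15) = 0111011101110111
Output column grouped in 4s = 0111 0111 0111 0111 = 0x7777
Convert to decimal digit by digit (value = value*16 + digit):
  7 -> 7
  7*16 + 7 = 119
  119*16 + 7 = 1911
  1911*16 + 7 = 30583
Decimal = 30583

30583


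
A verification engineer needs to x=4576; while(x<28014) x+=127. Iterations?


Step 1: x goes from 4576 toward 28014 by 127; the body runs while x<28014, so iterations = ceil((bound-start)/step)
Step 2: Distance=23438
Step 3: ceil(23438/127)=185

185


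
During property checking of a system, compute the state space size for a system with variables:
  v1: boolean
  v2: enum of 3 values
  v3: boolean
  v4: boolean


State space = product of domain sizes of all variables.
Domain sizes:
  v1 (boolean): 2
  v2 (enum of 3 values): 3
  v3 (boolean): 2
  v4 (boolean): 2
Product = 2 * 3 * 2 * 2 = 24

24


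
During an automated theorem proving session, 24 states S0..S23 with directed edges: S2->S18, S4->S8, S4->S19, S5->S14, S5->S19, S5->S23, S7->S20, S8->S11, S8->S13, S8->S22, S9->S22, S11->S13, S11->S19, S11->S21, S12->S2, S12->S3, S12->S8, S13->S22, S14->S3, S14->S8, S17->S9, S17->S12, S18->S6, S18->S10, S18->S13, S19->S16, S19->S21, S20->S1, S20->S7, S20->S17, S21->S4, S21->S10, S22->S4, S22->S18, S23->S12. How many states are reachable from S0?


BFS from S0:
  layer 0: {S0}
Reachable set: {S0}
Count = 1

1


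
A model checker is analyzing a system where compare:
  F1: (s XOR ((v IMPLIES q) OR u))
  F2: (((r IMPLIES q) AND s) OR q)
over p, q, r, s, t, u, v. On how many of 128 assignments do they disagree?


F1 = (s XOR ((v IMPLIES q) OR u))
F2 = (((r IMPLIES q) AND s) OR q)
Evaluate both on each of 128 rows (bits = p,q,r,s,t,u,v):
  row 0 [0000000]: F1=1 F2=0 (differ) -> 1
  row 1 [0000001]: F1=0 F2=0 -> 0
  row 2 [0000010]: F1=1 F2=0 (differ) -> 1
  row 3 [0000011]: F1=1 F2=0 (differ) -> 1
  row 4 [0000100]: F1=1 F2=0 (differ) -> 1
  (every remaining row is evaluated the same way; all 128 results are listed next)
Full result column, 8 rows per line (p,q,r,s fixed per line; t,u,v runs 000..111 left to right):
  rows 0-7 [p,q,r,s=0000]: 10111011  (ones: 6)
  rows 8-15 [p,q,r,s=0001]: 10111011  (ones: 6)
  rows 16-23 [p,q,r,s=0010]: 10111011  (ones: 6)
  rows 24-31 [p,q,r,s=0011]: 01000100  (ones: 2)
  rows 32-39 [p,q,r,s=0100]: 00000000  (ones: 0)
  rows 40-47 [p,q,r,s=0101]: 11111111  (ones: 8)
  rows 48-55 [p,q,r,s=0110]: 00000000  (ones: 0)
  rows 56-63 [p,q,r,s=0111]: 11111111  (ones: 8)
  rows 64-71 [p,q,r,s=1000]: 10111011  (ones: 6)
  rows 72-79 [p,q,r,s=1001]: 10111011  (ones: 6)
  rows 80-87 [p,q,r,s=1010]: 10111011  (ones: 6)
  rows 88-95 [p,q,r,s=1011]: 01000100  (ones: 2)
  rows 96-103 [p,q,r,s=1100]: 00000000  (ones: 0)
  rows 104-111 [p,q,r,s=1101]: 11111111  (ones: 8)
  rows 112-119 [p,q,r,s=1110]: 00000000  (ones: 0)
  rows 120-127 [p,q,r,s=1111]: 11111111  (ones: 8)
Disagreements = 6+6+6+2+0+8+0+8+6+6+6+2+0+8+0+8 = 72

72


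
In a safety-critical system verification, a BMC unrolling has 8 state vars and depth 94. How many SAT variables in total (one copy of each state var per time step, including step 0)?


BMC unrolls to depth k, creating one copy of each state var for steps 0..k.
Step count = 94 + 1 = 95 (steps 0 through 94)
Vars per step = 8
Total = 8 * 95 = 760

760


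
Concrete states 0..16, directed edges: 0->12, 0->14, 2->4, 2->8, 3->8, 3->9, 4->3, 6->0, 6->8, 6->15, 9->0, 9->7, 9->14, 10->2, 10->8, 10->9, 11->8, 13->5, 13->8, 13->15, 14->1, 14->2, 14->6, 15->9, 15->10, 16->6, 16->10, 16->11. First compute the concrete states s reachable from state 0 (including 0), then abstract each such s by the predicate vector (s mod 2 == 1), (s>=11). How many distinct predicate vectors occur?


BFS from 0:
Concrete reachable: {0, 1, 2, 3, 4, 6, 7, 8, 9, 10, 12, 14, 15}
Abstract via predicates (s mod 2 == 1), (s>=11):
  (0,0) <- {0, 2, 4, 6, 8, 10}
  (0,1) <- {12, 14}
  (1,0) <- {1, 3, 7, 9}
  (1,1) <- {15}
Distinct abstract states = 4

4


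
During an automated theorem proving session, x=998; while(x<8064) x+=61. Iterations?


Step 1: x goes from 998 toward 8064 by 61; the body runs while x<8064, so iterations = ceil((bound-start)/step)
Step 2: Distance=7066
Step 3: ceil(7066/61)=116

116


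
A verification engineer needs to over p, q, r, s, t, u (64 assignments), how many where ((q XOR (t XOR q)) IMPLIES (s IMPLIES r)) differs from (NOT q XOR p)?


F1 = ((q XOR (t XOR q)) IMPLIES (s IMPLIES r))
F2 = (NOT q XOR p)
Evaluate both on each of 64 rows (bits = p,q,r,s,t,u):
  row 0 [000000]: F1=1 F2=1 -> 0
  row 1 [000001]: F1=1 F2=1 -> 0
  row 2 [000010]: F1=1 F2=1 -> 0
  row 3 [000011]: F1=1 F2=1 -> 0
  row 4 [000100]: F1=1 F2=1 -> 0
  (every remaining row is evaluated the same way; all 64 results are listed next)
Full result column, 8 rows per line (p,q,r fixed per line; s,t,u runs 000..111 left to right):
  rows 0-7 [p,q,r=000]: 00000011  (ones: 2)
  rows 8-15 [p,q,r=001]: 00000000  (ones: 0)
  rows 16-23 [p,q,r=010]: 11111100  (ones: 6)
  rows 24-31 [p,q,r=011]: 11111111  (ones: 8)
  rows 32-39 [p,q,r=100]: 11111100  (ones: 6)
  rows 40-47 [p,q,r=101]: 11111111  (ones: 8)
  rows 48-55 [p,q,r=110]: 00000011  (ones: 2)
  rows 56-63 [p,q,r=111]: 00000000  (ones: 0)
Disagreements = 2+0+6+8+6+8+2+0 = 32

32


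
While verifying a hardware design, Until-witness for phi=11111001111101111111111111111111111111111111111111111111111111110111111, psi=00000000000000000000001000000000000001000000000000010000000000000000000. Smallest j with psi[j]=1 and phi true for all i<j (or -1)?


(phi U psi) at 0: need smallest j with psi[j]=1 and phi[i]=1 for all i in [0,j).
Scan from step 0:
  step 0: phi=1, psi=0 -> continue
  step 1: phi=1, psi=0 -> continue
  step 2: phi=1, psi=0 -> continue
  step 3: phi=1, psi=0 -> continue
  step 5: phi=0 -> phi-prefix broken from here
  step 22: psi=1 but phi already failed -> not a witness
  step 37: psi=1 but phi already failed -> not a witness
  step 51: psi=1 but phi already failed -> not a witness
  end of trace: no witness -> -1
Witness step = -1

-1


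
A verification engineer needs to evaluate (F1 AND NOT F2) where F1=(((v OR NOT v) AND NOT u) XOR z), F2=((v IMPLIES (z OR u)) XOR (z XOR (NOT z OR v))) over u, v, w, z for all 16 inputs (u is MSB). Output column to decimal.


F1 = (((v OR NOT v) AND NOT u) XOR z)
F2 = ((v IMPLIES (z OR u)) XOR (z XOR (NOT z OR v)))
Counterexample to F1=>F2 is where F1=1 and F2=0.
Evaluate each row (bits = u,v,w,z, MSB first):
  row 0 [0000]: F1=1 F2=0 -> F1&~F2 -> 1
  row 1 [0001]: F1=0 F2=0 -> F1&~F2 -> 0
  row 2 [0010]: F1=1 F2=0 -> F1&~F2 -> 1
  row 3 [0011]: F1=0 F2=0 -> F1&~F2 -> 0
  row 4 [0100]: F1=1 F2=1 -> F1&~F2 -> 0
  row 5 [0101]: F1=0 F2=1 -> F1&~F2 -> 0
  row 6 [0110]: F1=1 F2=1 -> F1&~F2 -> 0
  row 7 [0111]: F1=0 F2=1 -> F1&~F2 -> 0
  row 8 [1000]: F1=0 F2=0 -> F1&~F2 -> 0
  row 9 [1001]: F1=1 F2=0 -> F1&~F2 -> 1
  row 10 [1010]: F1=0 F2=0 -> F1&~F2 -> 0
  row 11 [1011]: F1=1 F2=0 -> F1&~F2 -> 1
  row 12 [1100]: F1=0 F2=0 -> F1&~F2 -> 0
  row 13 [1101]: F1=1 F2=1 -> F1&~F2 -> 0
  row 14 [1110]: F1=0 F2=0 -> F1&~F2 -> 0
  row 15 [1111]: F1=1 F2=1 -> F1&~F2 -> 0
Full result column, 4 rows per line (u,v fixed per line; w,z runs 00..11 left to right):
  rows 0-3 [u,v=00]: 1010  = hex A
  rows 4-7 [u,v=01]: 0000  = hex 0
  rows 8-11 [u,v=10]: 0101  = hex 5
  rows 12-15 [u,v=11]: 0000  = hex 0
Counterexample vector (row 0 .. row 15) = 1010000001010000
Output column grouped in 4s = 1010 0000 0101 0000 = 0xA050
Convert to decimal digit by digit (value = value*16 + digit):
  A -> 10
  10*16 + 0 = 160
  160*16 + 5 = 2565
  2565*16 + 0 = 41040
Decimal = 41040

41040


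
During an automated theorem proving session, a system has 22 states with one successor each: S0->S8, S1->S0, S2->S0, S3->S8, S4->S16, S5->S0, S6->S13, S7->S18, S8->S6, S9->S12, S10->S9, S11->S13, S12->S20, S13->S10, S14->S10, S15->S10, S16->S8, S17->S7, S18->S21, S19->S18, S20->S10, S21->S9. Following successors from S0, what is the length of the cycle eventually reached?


Trace from S0 until a state repeats:
  S0 -> S8 -> S6 -> S13 -> S10 -> S9 -> S12 -> S20 -> S10
S10 first seen at step 4, revisited at step 8.
Cycle length = 8 - 4 = 4

4


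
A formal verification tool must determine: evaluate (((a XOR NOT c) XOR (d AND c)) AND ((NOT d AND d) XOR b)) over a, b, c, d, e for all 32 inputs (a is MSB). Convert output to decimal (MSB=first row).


Formula: (((a XOR NOT c) XOR (d AND c)) AND ((NOT d AND d) XOR b)) over a, b, c, d, e (32 rows)
Evaluate each row (bits = a,b,c,d,e, MSB first):
  row 0 [00000]: (((0 XOR NOT 0) XOR (0 AND 0)) AND ((NOT 0 AND 0) XOR 0)) -> 0
  row 1 [00001]: (((0 XOR NOT 0) XOR (0 AND 0)) AND ((NOT 0 AND 0) XOR 0)) -> 0
  row 2 [00010]: (((0 XOR NOT 0) XOR (1 AND 0)) AND ((NOT 1 AND 1) XOR 0)) -> 0
  row 3 [00011]: (((0 XOR NOT 0) XOR (1 AND 0)) AND ((NOT 1 AND 1) XOR 0)) -> 0
  row 4 [00100]: (((0 XOR NOT 1) XOR (0 AND 1)) AND ((NOT 0 AND 0) XOR 0)) -> 0
  row 5 [00101]: (((0 XOR NOT 1) XOR (0 AND 1)) AND ((NOT 0 AND 0) XOR 0)) -> 0
  row 6 [00110]: (((0 XOR NOT 1) XOR (1 AND 1)) AND ((NOT 1 AND 1) XOR 0)) -> 0
  row 7 [00111]: (((0 XOR NOT 1) XOR (1 AND 1)) AND ((NOT 1 AND 1) XOR 0)) -> 0
  row 8 [01000]: (((0 XOR NOT 0) XOR (0 AND 0)) AND ((NOT 0 AND 0) XOR 1)) -> 1
  row 9 [01001]: (((0 XOR NOT 0) XOR (0 AND 0)) AND ((NOT 0 AND 0) XOR 1)) -> 1
  row 10 [01010]: (((0 XOR NOT 0) XOR (1 AND 0)) AND ((NOT 1 AND 1) XOR 1)) -> 1
  row 11 [01011]: (((0 XOR NOT 0) XOR (1 AND 0)) AND ((NOT 1 AND 1) XOR 1)) -> 1
  row 12 [01100]: (((0 XOR NOT 1) XOR (0 AND 1)) AND ((NOT 0 AND 0) XOR 1)) -> 0
  row 13 [01101]: (((0 XOR NOT 1) XOR (0 AND 1)) AND ((NOT 0 AND 0) XOR 1)) -> 0
  row 14 [01110]: (((0 XOR NOT 1) XOR (1 AND 1)) AND ((NOT 1 AND 1) XOR 1)) -> 1
  row 15 [01111]: (((0 XOR NOT 1) XOR (1 AND 1)) AND ((NOT 1 AND 1) XOR 1)) -> 1
  row 16 [10000]: (((1 XOR NOT 0) XOR (0 AND 0)) AND ((NOT 0 AND 0) XOR 0)) -> 0
  row 17 [10001]: (((1 XOR NOT 0) XOR (0 AND 0)) AND ((NOT 0 AND 0) XOR 0)) -> 0
  row 18 [10010]: (((1 XOR NOT 0) XOR (1 AND 0)) AND ((NOT 1 AND 1) XOR 0)) -> 0
  row 19 [10011]: (((1 XOR NOT 0) XOR (1 AND 0)) AND ((NOT 1 AND 1) XOR 0)) -> 0
  row 20 [10100]: (((1 XOR NOT 1) XOR (0 AND 1)) AND ((NOT 0 AND 0) XOR 0)) -> 0
  row 21 [10101]: (((1 XOR NOT 1) XOR (0 AND 1)) AND ((NOT 0 AND 0) XOR 0)) -> 0
  row 22 [10110]: (((1 XOR NOT 1) XOR (1 AND 1)) AND ((NOT 1 AND 1) XOR 0)) -> 0
  row 23 [10111]: (((1 XOR NOT 1) XOR (1 AND 1)) AND ((NOT 1 AND 1) XOR 0)) -> 0
  row 24 [11000]: (((1 XOR NOT 0) XOR (0 AND 0)) AND ((NOT 0 AND 0) XOR 1)) -> 0
  row 25 [11001]: (((1 XOR NOT 0) XOR (0 AND 0)) AND ((NOT 0 AND 0) XOR 1)) -> 0
  row 26 [11010]: (((1 XOR NOT 0) XOR (1 AND 0)) AND ((NOT 1 AND 1) XOR 1)) -> 0
  row 27 [11011]: (((1 XOR NOT 0) XOR (1 AND 0)) AND ((NOT 1 AND 1) XOR 1)) -> 0
  row 28 [11100]: (((1 XOR NOT 1) XOR (0 AND 1)) AND ((NOT 0 AND 0) XOR 1)) -> 1
  row 29 [11101]: (((1 XOR NOT 1) XOR (0 AND 1)) AND ((NOT 0 AND 0) XOR 1)) -> 1
  row 30 [11110]: (((1 XOR NOT 1) XOR (1 AND 1)) AND ((NOT 1 AND 1) XOR 1)) -> 0
  row 31 [11111]: (((1 XOR NOT 1) XOR (1 AND 1)) AND ((NOT 1 AND 1) XOR 1)) -> 0
Full result column, 4 rows per line (a,b,c fixed per line; d,e runs 00..11 left to right):
  rows 0-3 [a,b,c=000]: 0000  = hex 0
  rows 4-7 [a,b,c=001]: 0000  = hex 0
  rows 8-11 [a,b,c=010]: 1111  = hex F
  rows 12-15 [a,b,c=011]: 0011  = hex 3
  rows 16-19 [a,b,c=100]: 0000  = hex 0
  rows 20-23 [a,b,c=101]: 0000  = hex 0
  rows 24-27 [a,b,c=110]: 0000  = hex 0
  rows 28-31 [a,b,c=111]: 1100  = hex C
Output column (row 0 .. row 31) = 00000000111100110000000000001100
Output column grouped in 4s = 0000 0000 1111 0011 0000 0000 0000 1100 = 0x00F3000C
Convert to decimal digit by digit (value = value*16 + digit):
  0 -> 0
  0*16 + 0 = 0
  0*16 + 15 (F) = 15
  15*16 + 3 = 243
  243*16 + 0 = 3888
  3888*16 + 0 = 62208
  62208*16 + 0 = 995328
  995328*16 + 12 (C) = 15925260
Decimal = 15925260

15925260


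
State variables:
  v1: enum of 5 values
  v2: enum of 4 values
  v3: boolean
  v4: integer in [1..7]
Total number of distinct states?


State space = product of domain sizes of all variables.
Domain sizes:
  v1 (enum of 5 values): 5
  v2 (enum of 4 values): 4
  v3 (boolean): 2
  v4 (integer in [1..7]): 7
Product = 5 * 4 * 2 * 7 = 280

280


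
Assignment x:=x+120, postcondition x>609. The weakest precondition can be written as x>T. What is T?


Formula: wp(x:=E, P) = P[E/x] (substitute E for x in postcondition)
Step 1: Postcondition: x>609
Step 2: Substitute x+120 for x: x+120>609
Step 3: Solve for x: x > 609-120 = 489

489


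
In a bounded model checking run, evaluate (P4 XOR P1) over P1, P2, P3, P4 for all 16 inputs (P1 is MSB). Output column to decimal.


Formula: (P4 XOR P1) over P1, P2, P3, P4 (16 rows)
Evaluate each row (bits = P1,P2,P3,P4, MSB first):
  row 0 [0000]: (0 XOR 0) -> 0
  row 1 [0001]: (1 XOR 0) -> 1
  row 2 [0010]: (0 XOR 0) -> 0
  row 3 [0011]: (1 XOR 0) -> 1
  row 4 [0100]: (0 XOR 0) -> 0
  row 5 [0101]: (1 XOR 0) -> 1
  row 6 [0110]: (0 XOR 0) -> 0
  row 7 [0111]: (1 XOR 0) -> 1
  row 8 [1000]: (0 XOR 1) -> 1
  row 9 [1001]: (1 XOR 1) -> 0
  row 10 [1010]: (0 XOR 1) -> 1
  row 11 [1011]: (1 XOR 1) -> 0
  row 12 [1100]: (0 XOR 1) -> 1
  row 13 [1101]: (1 XOR 1) -> 0
  row 14 [1110]: (0 XOR 1) -> 1
  row 15 [1111]: (1 XOR 1) -> 0
Full result column, 4 rows per line (P1,P2 fixed per line; P3,P4 runs 00..11 left to right):
  rows 0-3 [P1,P2=00]: 0101  = hex 5
  rows 4-7 [P1,P2=01]: 0101  = hex 5
  rows 8-11 [P1,P2=10]: 1010  = hex A
  rows 12-15 [P1,P2=11]: 1010  = hex A
Output column (row 0 .. row 15) = 0101010110101010
Output column grouped in 4s = 0101 0101 1010 1010 = 0x55AA
Convert to decimal digit by digit (value = value*16 + digit):
  5 -> 5
  5*16 + 5 = 85
  85*16 + 10 (A) = 1370
  1370*16 + 10 (A) = 21930
Decimal = 21930

21930


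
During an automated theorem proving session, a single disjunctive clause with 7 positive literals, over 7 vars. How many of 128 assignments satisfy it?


Step 1: Total=2^7=128
Step 2: Unsat when all 7 false: 2^0=1
Step 3: Sat=128-1=127

127


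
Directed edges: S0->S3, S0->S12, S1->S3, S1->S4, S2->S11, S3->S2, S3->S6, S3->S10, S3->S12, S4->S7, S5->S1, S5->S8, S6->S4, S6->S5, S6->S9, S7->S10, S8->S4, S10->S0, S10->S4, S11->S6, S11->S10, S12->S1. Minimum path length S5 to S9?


BFS layer-by-layer from S5:
  dist 0: {S5}
  dist 1: {S1, S8}
  dist 2: {S3, S4}
  dist 3: {S2, S6, S7, S10, S12}
  dist 4: {S0, S9, S11}
  -> S9 reached at distance 4
Shortest path length = 4

4


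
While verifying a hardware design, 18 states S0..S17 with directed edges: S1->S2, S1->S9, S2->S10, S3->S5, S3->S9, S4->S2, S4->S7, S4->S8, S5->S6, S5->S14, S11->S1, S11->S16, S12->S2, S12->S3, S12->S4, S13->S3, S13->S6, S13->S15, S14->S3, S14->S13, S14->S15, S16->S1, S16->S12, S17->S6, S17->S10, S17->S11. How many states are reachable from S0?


BFS from S0:
  layer 0: {S0}
Reachable set: {S0}
Count = 1

1


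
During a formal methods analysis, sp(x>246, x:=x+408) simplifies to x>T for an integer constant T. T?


Formula: sp(P, x:=E) = exists old_x. (x = E[old_x/x]) AND P[old_x/x] (old_x is the value of x before the assignment; eliminate old_x by solving x = E[old_x/x] for old_x)
Step 1: Precondition P: x>246, i.e. old_x > 246
Step 2: Assignment gives x = old_x + 408, so old_x = x - 408
Step 3: Substitute into P: x - 408 > 246
Step 4: Simplify: x > 246+408 = 654

654


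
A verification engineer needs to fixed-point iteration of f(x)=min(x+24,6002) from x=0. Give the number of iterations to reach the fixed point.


Step 1: x=0, cap=6002, increment=24
Step 2: x grows by 24 each step until capped at 6002; fixed point is x=6002
Step 3: iterations = ceil(6002/24) = 251

251


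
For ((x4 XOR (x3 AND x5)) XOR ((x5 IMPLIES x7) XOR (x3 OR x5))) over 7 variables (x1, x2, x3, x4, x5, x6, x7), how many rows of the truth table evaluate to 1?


Formula: ((x4 XOR (x3 AND x5)) XOR ((x5 IMPLIES x7) XOR (x3 OR x5))) over 7 vars (128 rows)
Evaluate each row (x1, x2, x3, x4, x5, x6, x7 as bits, MSB first):
  row 0 [0000000]: ((0 XOR (0 AND 0)) XOR ((0 IMPLIES 0) XOR (0 OR 0))) -> 1
  row 1 [0000001]: ((0 XOR (0 AND 0)) XOR ((0 IMPLIES 1) XOR (0 OR 0))) -> 1
  row 2 [0000010]: ((0 XOR (0 AND 0)) XOR ((0 IMPLIES 0) XOR (0 OR 0))) -> 1
  row 3 [0000011]: ((0 XOR (0 AND 0)) XOR ((0 IMPLIES 1) XOR (0 OR 0))) -> 1
  row 4 [0000100]: ((0 XOR (0 AND 1)) XOR ((1 IMPLIES 0) XOR (0 OR 1))) -> 1
  (every remaining row is evaluated the same way; all 128 results are listed next)
Full result column, 8 rows per line (x1,x2,x3,x4 fixed per line; x5,x6,x7 runs 000..111 left to right):
  rows 0-7 [x1,x2,x3,x4=0000]: 11111010  (ones: 6)
  rows 8-15 [x1,x2,x3,x4=0001]: 00000101  (ones: 2)
  rows 16-23 [x1,x2,x3,x4=0010]: 00000101  (ones: 2)
  rows 24-31 [x1,x2,x3,x4=0011]: 11111010  (ones: 6)
  rows 32-39 [x1,x2,x3,x4=0100]: 11111010  (ones: 6)
  rows 40-47 [x1,x2,x3,x4=0101]: 00000101  (ones: 2)
  rows 48-55 [x1,x2,x3,x4=0110]: 00000101  (ones: 2)
  rows 56-63 [x1,x2,x3,x4=0111]: 11111010  (ones: 6)
  rows 64-71 [x1,x2,x3,x4=1000]: 11111010  (ones: 6)
  rows 72-79 [x1,x2,x3,x4=1001]: 00000101  (ones: 2)
  rows 80-87 [x1,x2,x3,x4=1010]: 00000101  (ones: 2)
  rows 88-95 [x1,x2,x3,x4=1011]: 11111010  (ones: 6)
  rows 96-103 [x1,x2,x3,x4=1100]: 11111010  (ones: 6)
  rows 104-111 [x1,x2,x3,x4=1101]: 00000101  (ones: 2)
  rows 112-119 [x1,x2,x3,x4=1110]: 00000101  (ones: 2)
  rows 120-127 [x1,x2,x3,x4=1111]: 11111010  (ones: 6)
Count of 1-rows = 6+2+2+6+6+2+2+6+6+2+2+6+6+2+2+6 = 64

64


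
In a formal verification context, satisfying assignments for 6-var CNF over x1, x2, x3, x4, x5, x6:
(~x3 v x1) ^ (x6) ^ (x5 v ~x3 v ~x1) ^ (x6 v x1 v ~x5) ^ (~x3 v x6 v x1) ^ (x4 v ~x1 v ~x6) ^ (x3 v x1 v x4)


CNF with 7 clauses over 6 vars (64 assignments).
An assignment satisfies CNF iff every clause has >=1 true literal.
Check each row (bits = x1,x2,x3,x4,x5,x6; clause T/F shown):
  row 0 [000000]: clauses=TFTTTTF -> 0
  row 1 [000001]: clauses=TTTTTTF -> 0
  row 2 [000010]: clauses=TFTFTTF -> 0
  row 3 [000011]: clauses=TTTTTTF -> 0
  row 4 [000100]: clauses=TFTTTTT -> 0
  (every remaining row is evaluated the same way; all 64 results are listed next)
Full result column, 8 rows per line (x1,x2,x3 fixed per line; x4,x5,x6 runs 000..111 left to right):
  rows 0-7 [x1,x2,x3=000]: 00000101  (ones: 2)
  rows 8-15 [x1,x2,x3=001]: 00000000  (ones: 0)
  rows 16-23 [x1,x2,x3=010]: 00000101  (ones: 2)
  rows 24-31 [x1,x2,x3=011]: 00000000  (ones: 0)
  rows 32-39 [x1,x2,x3=100]: 00000101  (ones: 2)
  rows 40-47 [x1,x2,x3=101]: 00000001  (ones: 1)
  rows 48-55 [x1,x2,x3=110]: 00000101  (ones: 2)
  rows 56-63 [x1,x2,x3=111]: 00000001  (ones: 1)
Satisfying assignments = 2+0+2+0+2+1+2+1 = 10

10


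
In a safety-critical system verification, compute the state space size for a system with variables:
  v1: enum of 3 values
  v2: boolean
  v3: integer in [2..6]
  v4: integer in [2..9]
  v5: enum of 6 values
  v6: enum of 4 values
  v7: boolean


State space = product of domain sizes of all variables.
Domain sizes:
  v1 (enum of 3 values): 3
  v2 (boolean): 2
  v3 (integer in [2..6]): 5
  v4 (integer in [2..9]): 8
  v5 (enum of 6 values): 6
  v6 (enum of 4 values): 4
  v7 (boolean): 2
Product = 3 * 2 * 5 * 8 * 6 * 4 * 2 = 11520

11520


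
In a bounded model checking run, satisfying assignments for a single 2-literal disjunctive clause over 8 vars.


Step 1: Total=2^8=256
Step 2: Unsat when all 2 false: 2^6=64
Step 3: Sat=256-64=192

192


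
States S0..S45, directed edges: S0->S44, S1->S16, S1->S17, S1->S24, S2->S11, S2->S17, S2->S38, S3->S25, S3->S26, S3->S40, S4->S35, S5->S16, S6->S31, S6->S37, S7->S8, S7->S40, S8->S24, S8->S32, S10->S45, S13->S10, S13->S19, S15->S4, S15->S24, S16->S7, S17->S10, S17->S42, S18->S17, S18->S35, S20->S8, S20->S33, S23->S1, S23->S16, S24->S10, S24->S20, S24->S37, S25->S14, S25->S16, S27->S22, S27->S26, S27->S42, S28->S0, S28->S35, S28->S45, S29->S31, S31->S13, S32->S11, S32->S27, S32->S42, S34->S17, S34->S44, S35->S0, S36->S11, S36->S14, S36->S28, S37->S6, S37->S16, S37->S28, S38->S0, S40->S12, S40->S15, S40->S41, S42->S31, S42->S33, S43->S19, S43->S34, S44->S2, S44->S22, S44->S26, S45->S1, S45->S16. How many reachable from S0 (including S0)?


BFS from S0:
  layer 0: {S0}
  layer 1: {S44}
  layer 2: {S2, S22, S26}
  layer 3: {S11, S17, S38}
  layer 4: {S10, S42}
  layer 5: {S31, S33, S45}
  layer 6: {S1, S13, S16}
  layer 7: {S7, S19, S24}
  layer 8: {S8, S20, S37, S40}
  layer 9: {S6, S12, S15, S28, S32, S41}
  layer 10: {S4, S27, S35}
Reachable set: {S0, S1, S2, S4, S6, S7, S8, S10, S11, S12, S13, S15, S16, S17, S19, S20, S22, S24, S26, S27, S28, S31, S32, S33, S35, S37, S38, S40, S41, S42, S44, S45}
Count = 32

32


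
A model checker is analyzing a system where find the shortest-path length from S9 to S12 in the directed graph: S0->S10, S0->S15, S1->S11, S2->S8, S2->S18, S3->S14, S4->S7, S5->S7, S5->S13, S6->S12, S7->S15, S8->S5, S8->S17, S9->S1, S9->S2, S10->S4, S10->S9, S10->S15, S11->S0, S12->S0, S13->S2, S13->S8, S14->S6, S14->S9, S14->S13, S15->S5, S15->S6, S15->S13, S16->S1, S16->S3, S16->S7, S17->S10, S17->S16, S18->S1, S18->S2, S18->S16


BFS layer-by-layer from S9:
  dist 0: {S9}
  dist 1: {S1, S2}
  dist 2: {S8, S11, S18}
  dist 3: {S0, S5, S16, S17}
  dist 4: {S3, S7, S10, S13, S15}
  dist 5: {S4, S6, S14}
  dist 6: {S12}
  -> S12 reached at distance 6
Shortest path length = 6

6


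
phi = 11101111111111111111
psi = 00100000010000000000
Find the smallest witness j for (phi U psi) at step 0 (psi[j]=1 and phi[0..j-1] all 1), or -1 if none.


(phi U psi) at 0: need smallest j with psi[j]=1 and phi[i]=1 for all i in [0,j).
Scan from step 0:
  step 0: phi=1, psi=0 -> continue
  step 1: phi=1, psi=0 -> continue
  step 2: psi=1 and phi held for [0,2) -> witness found
Witness step = 2

2


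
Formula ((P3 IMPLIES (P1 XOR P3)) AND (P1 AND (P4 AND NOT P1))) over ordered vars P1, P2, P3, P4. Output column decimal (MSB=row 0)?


Formula: ((P3 IMPLIES (P1 XOR P3)) AND (P1 AND (P4 AND NOT P1))) over P1, P2, P3, P4 (16 rows)
Evaluate each row (bits = P1,P2,P3,P4, MSB first):
  row 0 [0000]: ((0 IMPLIES (0 XOR 0)) AND (0 AND (0 AND NOT 0))) -> 0
  row 1 [0001]: ((0 IMPLIES (0 XOR 0)) AND (0 AND (1 AND NOT 0))) -> 0
  row 2 [0010]: ((1 IMPLIES (0 XOR 1)) AND (0 AND (0 AND NOT 0))) -> 0
  row 3 [0011]: ((1 IMPLIES (0 XOR 1)) AND (0 AND (1 AND NOT 0))) -> 0
  row 4 [0100]: ((0 IMPLIES (0 XOR 0)) AND (0 AND (0 AND NOT 0))) -> 0
  row 5 [0101]: ((0 IMPLIES (0 XOR 0)) AND (0 AND (1 AND NOT 0))) -> 0
  row 6 [0110]: ((1 IMPLIES (0 XOR 1)) AND (0 AND (0 AND NOT 0))) -> 0
  row 7 [0111]: ((1 IMPLIES (0 XOR 1)) AND (0 AND (1 AND NOT 0))) -> 0
  row 8 [1000]: ((0 IMPLIES (1 XOR 0)) AND (1 AND (0 AND NOT 1))) -> 0
  row 9 [1001]: ((0 IMPLIES (1 XOR 0)) AND (1 AND (1 AND NOT 1))) -> 0
  row 10 [1010]: ((1 IMPLIES (1 XOR 1)) AND (1 AND (0 AND NOT 1))) -> 0
  row 11 [1011]: ((1 IMPLIES (1 XOR 1)) AND (1 AND (1 AND NOT 1))) -> 0
  row 12 [1100]: ((0 IMPLIES (1 XOR 0)) AND (1 AND (0 AND NOT 1))) -> 0
  row 13 [1101]: ((0 IMPLIES (1 XOR 0)) AND (1 AND (1 AND NOT 1))) -> 0
  row 14 [1110]: ((1 IMPLIES (1 XOR 1)) AND (1 AND (0 AND NOT 1))) -> 0
  row 15 [1111]: ((1 IMPLIES (1 XOR 1)) AND (1 AND (1 AND NOT 1))) -> 0
Full result column, 4 rows per line (P1,P2 fixed per line; P3,P4 runs 00..11 left to right):
  rows 0-3 [P1,P2=00]: 0000  = hex 0
  rows 4-7 [P1,P2=01]: 0000  = hex 0
  rows 8-11 [P1,P2=10]: 0000  = hex 0
  rows 12-15 [P1,P2=11]: 0000  = hex 0
Output column (row 0 .. row 15) = 0000000000000000
Output column grouped in 4s = 0000 0000 0000 0000 = 0x0000
Convert to decimal digit by digit (value = value*16 + digit):
  0 -> 0
  0*16 + 0 = 0
  0*16 + 0 = 0
  0*16 + 0 = 0
Decimal = 0

0


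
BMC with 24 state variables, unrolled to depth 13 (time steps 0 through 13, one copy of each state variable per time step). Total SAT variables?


BMC unrolls to depth k, creating one copy of each state var for steps 0..k.
Step count = 13 + 1 = 14 (steps 0 through 13)
Vars per step = 24
Total = 24 * 14 = 336

336


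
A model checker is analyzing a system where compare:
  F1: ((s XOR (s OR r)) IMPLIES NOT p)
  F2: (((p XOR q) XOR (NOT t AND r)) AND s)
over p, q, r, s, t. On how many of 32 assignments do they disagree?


F1 = ((s XOR (s OR r)) IMPLIES NOT p)
F2 = (((p XOR q) XOR (NOT t AND r)) AND s)
Evaluate both on each of 32 rows (bits = p,q,r,s,t):
  row 0 [00000]: F1=1 F2=0 (differ) -> 1
  row 1 [00001]: F1=1 F2=0 (differ) -> 1
  row 2 [00010]: F1=1 F2=0 (differ) -> 1
  row 3 [00011]: F1=1 F2=0 (differ) -> 1
  row 4 [00100]: F1=1 F2=0 (differ) -> 1
  row 5 [00101]: F1=1 F2=0 (differ) -> 1
  row 6 [00110]: F1=1 F2=1 -> 0
  row 7 [00111]: F1=1 F2=0 (differ) -> 1
  row 8 [01000]: F1=1 F2=0 (differ) -> 1
  row 9 [01001]: F1=1 F2=0 (differ) -> 1
  row 10 [01010]: F1=1 F2=1 -> 0
  row 11 [01011]: F1=1 F2=1 -> 0
  row 12 [01100]: F1=1 F2=0 (differ) -> 1
  row 13 [01101]: F1=1 F2=0 (differ) -> 1
  row 14 [01110]: F1=1 F2=0 (differ) -> 1
  row 15 [01111]: F1=1 F2=1 -> 0
  row 16 [10000]: F1=1 F2=0 (differ) -> 1
  row 17 [10001]: F1=1 F2=0 (differ) -> 1
  row 18 [10010]: F1=1 F2=1 -> 0
  row 19 [10011]: F1=1 F2=1 -> 0
  row 20 [10100]: F1=0 F2=0 -> 0
  row 21 [10101]: F1=0 F2=0 -> 0
  row 22 [10110]: F1=1 F2=0 (differ) -> 1
  row 23 [10111]: F1=1 F2=1 -> 0
  row 24 [11000]: F1=1 F2=0 (differ) -> 1
  row 25 [11001]: F1=1 F2=0 (differ) -> 1
  row 26 [11010]: F1=1 F2=0 (differ) -> 1
  row 27 [11011]: F1=1 F2=0 (differ) -> 1
  row 28 [11100]: F1=0 F2=0 -> 0
  row 29 [11101]: F1=0 F2=0 -> 0
  row 30 [11110]: F1=1 F2=1 -> 0
  row 31 [11111]: F1=1 F2=0 (differ) -> 1
Full result column, 8 rows per line (p,q fixed per line; r,s,t runs 000..111 left to right):
  rows 0-7 [p,q=00]: 11111101  (ones: 7)
  rows 8-15 [p,q=01]: 11001110  (ones: 5)
  rows 16-23 [p,q=10]: 11000010  (ones: 3)
  rows 24-31 [p,q=11]: 11110001  (ones: 5)
Disagreements = 7+5+3+5 = 20

20
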